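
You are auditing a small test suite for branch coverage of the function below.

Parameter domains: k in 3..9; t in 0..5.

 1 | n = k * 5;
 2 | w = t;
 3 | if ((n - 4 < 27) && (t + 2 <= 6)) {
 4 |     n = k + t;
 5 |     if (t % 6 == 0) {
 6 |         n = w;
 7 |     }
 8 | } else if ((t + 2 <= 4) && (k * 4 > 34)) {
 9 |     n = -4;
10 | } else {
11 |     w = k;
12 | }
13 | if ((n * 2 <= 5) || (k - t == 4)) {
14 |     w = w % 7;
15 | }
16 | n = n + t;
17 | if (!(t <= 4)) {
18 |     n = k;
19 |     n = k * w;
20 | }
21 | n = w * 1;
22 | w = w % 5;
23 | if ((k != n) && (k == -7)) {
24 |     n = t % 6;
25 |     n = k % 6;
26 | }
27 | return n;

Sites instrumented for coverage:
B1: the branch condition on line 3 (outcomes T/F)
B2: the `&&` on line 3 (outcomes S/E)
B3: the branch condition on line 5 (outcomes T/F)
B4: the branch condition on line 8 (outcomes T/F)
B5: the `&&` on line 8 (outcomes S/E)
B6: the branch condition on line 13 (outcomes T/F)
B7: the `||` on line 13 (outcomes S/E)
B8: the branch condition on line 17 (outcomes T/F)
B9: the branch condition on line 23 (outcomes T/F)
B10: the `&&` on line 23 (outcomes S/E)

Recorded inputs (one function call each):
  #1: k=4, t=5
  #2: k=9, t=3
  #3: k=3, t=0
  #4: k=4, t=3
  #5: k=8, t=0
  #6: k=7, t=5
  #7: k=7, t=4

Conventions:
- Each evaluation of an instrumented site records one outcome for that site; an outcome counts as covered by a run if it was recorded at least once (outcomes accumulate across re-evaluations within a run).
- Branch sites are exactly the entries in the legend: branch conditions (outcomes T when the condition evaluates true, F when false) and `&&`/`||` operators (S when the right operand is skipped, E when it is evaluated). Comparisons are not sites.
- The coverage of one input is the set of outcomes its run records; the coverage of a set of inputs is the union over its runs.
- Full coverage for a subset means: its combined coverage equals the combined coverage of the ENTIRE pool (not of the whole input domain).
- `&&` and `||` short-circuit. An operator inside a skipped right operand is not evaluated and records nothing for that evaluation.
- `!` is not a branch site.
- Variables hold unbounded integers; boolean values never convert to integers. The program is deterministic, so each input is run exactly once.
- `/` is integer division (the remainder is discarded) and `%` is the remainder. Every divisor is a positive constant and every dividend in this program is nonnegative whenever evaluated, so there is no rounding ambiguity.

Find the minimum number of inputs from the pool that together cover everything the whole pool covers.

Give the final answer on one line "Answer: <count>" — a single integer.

test 1 (k=4, t=5) hits B1=F, B2=E, B4=F, B5=S, B6=F, B7=E, B8=T, B9=F, B10=S
test 2 (k=9, t=3) hits B1=F, B2=S, B4=F, B5=S, B6=F, B7=E, B8=F, B9=F, B10=S
test 3 (k=3, t=0) hits B1=T, B2=E, B3=T, B6=T, B7=S, B8=F, B9=F, B10=E
test 4 (k=4, t=3) hits B1=T, B2=E, B3=F, B6=F, B7=E, B8=F, B9=F, B10=E
test 5 (k=8, t=0) hits B1=F, B2=S, B4=F, B5=E, B6=F, B7=E, B8=F, B9=F, B10=S
test 6 (k=7, t=5) hits B1=F, B2=S, B4=F, B5=S, B6=F, B7=E, B8=T, B9=F, B10=S
test 7 (k=7, t=4) hits B1=F, B2=S, B4=F, B5=S, B6=F, B7=E, B8=F, B9=F, B10=S
the full pool covers 18 outcomes: B1=T, B1=F, B2=S, B2=E, B3=T, B3=F, B4=F, B5=S, B5=E, B6=T, B6=F, B7=S, B7=E, B8=T, B8=F, B9=F, B10=S, B10=E
no size-1 subset reaches all 18 outcomes (best union: 9/18)
no size-2 subset reaches all 18 outcomes (best union: 16/18)
no size-3 subset reaches all 18 outcomes (best union: 17/18)
at size 4, {1, 3, 4, 5} reaches all 18 outcomes; every lexicographically earlier size-4 subset fails

Answer: 4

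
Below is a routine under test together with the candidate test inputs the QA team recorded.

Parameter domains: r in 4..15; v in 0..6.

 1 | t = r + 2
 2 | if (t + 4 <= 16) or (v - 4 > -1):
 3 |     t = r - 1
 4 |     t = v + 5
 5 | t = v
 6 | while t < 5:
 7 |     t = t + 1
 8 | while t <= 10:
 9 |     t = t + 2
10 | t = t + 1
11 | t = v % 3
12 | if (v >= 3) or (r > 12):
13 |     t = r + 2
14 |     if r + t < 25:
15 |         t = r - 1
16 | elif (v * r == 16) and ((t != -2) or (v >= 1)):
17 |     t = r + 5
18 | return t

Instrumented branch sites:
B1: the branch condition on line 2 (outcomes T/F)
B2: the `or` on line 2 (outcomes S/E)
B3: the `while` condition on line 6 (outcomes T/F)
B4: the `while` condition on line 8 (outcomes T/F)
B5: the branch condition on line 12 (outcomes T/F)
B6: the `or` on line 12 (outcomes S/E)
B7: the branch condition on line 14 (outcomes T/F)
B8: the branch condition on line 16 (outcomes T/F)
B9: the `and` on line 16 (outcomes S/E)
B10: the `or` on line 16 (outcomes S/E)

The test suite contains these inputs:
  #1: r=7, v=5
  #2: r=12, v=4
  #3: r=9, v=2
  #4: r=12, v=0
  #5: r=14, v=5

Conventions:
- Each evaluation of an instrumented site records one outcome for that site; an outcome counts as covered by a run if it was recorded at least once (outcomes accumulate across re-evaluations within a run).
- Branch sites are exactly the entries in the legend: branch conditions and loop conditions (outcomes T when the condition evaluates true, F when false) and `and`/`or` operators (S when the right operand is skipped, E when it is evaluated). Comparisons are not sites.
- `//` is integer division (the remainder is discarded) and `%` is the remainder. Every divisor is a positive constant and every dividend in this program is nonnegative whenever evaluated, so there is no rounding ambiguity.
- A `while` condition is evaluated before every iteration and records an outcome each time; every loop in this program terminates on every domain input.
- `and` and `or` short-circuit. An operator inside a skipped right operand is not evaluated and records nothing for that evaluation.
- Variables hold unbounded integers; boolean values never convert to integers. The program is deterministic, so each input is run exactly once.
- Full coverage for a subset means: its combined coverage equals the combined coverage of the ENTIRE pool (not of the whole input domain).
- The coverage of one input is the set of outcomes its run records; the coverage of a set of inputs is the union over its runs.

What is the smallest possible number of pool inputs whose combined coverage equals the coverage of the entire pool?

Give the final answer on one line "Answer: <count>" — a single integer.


test 1 (r=7, v=5) hits B1=T, B2=S, B3=F, B4=T, B4=F, B5=T, B6=S, B7=T
test 2 (r=12, v=4) hits B1=T, B2=E, B3=T, B3=F, B4=T, B4=F, B5=T, B6=S, B7=F
test 3 (r=9, v=2) hits B1=T, B2=S, B3=T, B3=F, B4=T, B4=F, B5=F, B6=E, B8=F, B9=S
test 4 (r=12, v=0) hits B1=F, B2=E, B3=T, B3=F, B4=T, B4=F, B5=F, B6=E, B8=F, B9=S
test 5 (r=14, v=5) hits B1=T, B2=E, B3=F, B4=T, B4=F, B5=T, B6=S, B7=F
the full pool covers 16 outcomes: B1=T, B1=F, B2=S, B2=E, B3=T, B3=F, B4=T, B4=F, B5=T, B5=F, B6=S, B6=E, B7=T, B7=F, B8=F, B9=S
every size-1 subset falls short of the 16 outcomes (best: 10/16)
every size-2 subset falls short of the 16 outcomes (best: 15/16)
at size 3, {1, 2, 4} reaches all 16 outcomes; every lexicographically earlier size-3 subset fails
Answer: 3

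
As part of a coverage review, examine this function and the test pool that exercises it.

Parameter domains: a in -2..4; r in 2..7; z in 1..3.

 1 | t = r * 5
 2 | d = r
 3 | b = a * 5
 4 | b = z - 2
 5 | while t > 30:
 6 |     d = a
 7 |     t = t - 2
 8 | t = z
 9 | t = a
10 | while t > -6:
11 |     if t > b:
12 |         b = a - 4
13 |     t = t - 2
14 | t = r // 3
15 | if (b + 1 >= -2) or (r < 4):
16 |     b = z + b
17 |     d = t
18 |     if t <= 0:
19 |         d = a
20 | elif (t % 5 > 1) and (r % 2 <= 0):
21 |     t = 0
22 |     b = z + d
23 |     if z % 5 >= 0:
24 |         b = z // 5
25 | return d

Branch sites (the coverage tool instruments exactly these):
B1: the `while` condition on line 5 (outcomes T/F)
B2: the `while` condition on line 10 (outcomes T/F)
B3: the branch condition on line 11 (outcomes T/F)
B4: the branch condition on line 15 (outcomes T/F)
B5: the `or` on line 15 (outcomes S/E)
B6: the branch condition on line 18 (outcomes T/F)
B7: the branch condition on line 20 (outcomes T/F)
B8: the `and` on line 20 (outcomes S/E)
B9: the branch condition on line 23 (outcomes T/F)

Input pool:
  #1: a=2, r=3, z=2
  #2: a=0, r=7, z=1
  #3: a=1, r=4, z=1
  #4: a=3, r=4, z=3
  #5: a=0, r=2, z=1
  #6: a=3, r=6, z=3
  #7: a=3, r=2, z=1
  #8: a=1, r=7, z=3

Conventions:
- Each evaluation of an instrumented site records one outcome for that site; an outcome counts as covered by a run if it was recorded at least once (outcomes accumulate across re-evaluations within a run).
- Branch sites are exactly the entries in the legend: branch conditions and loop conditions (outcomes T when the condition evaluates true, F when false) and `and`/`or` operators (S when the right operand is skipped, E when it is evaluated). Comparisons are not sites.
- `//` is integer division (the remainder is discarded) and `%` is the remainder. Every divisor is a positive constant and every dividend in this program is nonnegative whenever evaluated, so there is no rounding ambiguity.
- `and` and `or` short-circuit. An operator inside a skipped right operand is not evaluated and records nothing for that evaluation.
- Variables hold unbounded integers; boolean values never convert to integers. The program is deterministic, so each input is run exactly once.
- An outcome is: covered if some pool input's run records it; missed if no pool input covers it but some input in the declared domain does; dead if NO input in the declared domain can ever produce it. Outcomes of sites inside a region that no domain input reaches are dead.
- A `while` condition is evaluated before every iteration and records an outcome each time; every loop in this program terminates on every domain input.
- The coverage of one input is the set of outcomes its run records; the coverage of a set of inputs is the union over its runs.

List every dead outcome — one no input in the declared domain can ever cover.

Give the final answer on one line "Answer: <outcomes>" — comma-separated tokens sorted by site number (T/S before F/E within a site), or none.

running all 126 domain inputs and tallying outcomes:
  B9=F: zero occurrences over every domain input -> dead
  reachable outcomes have witnesses, e.g. B1=T (e.g. a=-2, r=7, z=1), B1=F (e.g. a=-2, r=2, z=1), B2=T (e.g. a=-2, r=2, z=1), B2=F (e.g. a=-2, r=2, z=1)

Answer: B9=F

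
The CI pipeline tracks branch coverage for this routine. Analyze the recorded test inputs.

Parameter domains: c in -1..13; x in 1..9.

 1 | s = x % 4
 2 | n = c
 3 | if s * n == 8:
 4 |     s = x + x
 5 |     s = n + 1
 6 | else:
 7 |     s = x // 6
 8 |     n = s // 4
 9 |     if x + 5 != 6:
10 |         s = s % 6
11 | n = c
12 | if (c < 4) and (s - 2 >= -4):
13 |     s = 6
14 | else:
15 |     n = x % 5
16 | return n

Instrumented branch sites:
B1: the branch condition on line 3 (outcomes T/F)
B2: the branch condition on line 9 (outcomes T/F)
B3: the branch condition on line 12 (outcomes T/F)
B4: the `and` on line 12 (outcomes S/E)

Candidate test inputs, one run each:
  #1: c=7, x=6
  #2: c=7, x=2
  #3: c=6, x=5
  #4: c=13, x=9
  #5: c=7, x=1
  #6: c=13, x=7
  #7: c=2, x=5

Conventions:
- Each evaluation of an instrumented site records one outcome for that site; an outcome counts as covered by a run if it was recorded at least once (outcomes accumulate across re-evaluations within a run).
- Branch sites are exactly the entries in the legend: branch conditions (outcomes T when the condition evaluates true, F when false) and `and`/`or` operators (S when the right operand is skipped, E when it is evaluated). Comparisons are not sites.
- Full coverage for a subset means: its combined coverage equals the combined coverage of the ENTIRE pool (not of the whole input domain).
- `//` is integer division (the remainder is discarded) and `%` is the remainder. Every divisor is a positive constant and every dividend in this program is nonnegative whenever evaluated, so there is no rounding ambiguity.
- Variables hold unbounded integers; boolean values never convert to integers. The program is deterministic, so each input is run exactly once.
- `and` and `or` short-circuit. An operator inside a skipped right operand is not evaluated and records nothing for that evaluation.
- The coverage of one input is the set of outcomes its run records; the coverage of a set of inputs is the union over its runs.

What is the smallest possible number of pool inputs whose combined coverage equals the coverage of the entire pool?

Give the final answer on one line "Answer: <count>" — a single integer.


run #1 (c=7, x=6) runs B1->F, B2->T, B4->S, B3->F; records B1=F, B2=T, B3=F, B4=S
run #2 (c=7, x=2) runs B1->F, B2->T, B4->S, B3->F; records B1=F, B2=T, B3=F, B4=S
run #3 (c=6, x=5) runs B1->F, B2->T, B4->S, B3->F; records B1=F, B2=T, B3=F, B4=S
run #4 (c=13, x=9) runs B1->F, B2->T, B4->S, B3->F; records B1=F, B2=T, B3=F, B4=S
run #5 (c=7, x=1) runs B1->F, B2->F, B4->S, B3->F; records B1=F, B2=F, B3=F, B4=S
run #6 (c=13, x=7) runs B1->F, B2->T, B4->S, B3->F; records B1=F, B2=T, B3=F, B4=S
run #7 (c=2, x=5) runs B1->F, B2->T, B4->E, B3->T; records B1=F, B2=T, B3=T, B4=E
the full pool covers 7 outcomes: B1=F, B2=T, B2=F, B3=T, B3=F, B4=S, B4=E
size 1 is not enough: best union over all size-1 subsets is 4/7
the canonical winner is {5, 7}: size 2, full 7-outcome coverage, earliest index list among size-2 covers
Answer: 2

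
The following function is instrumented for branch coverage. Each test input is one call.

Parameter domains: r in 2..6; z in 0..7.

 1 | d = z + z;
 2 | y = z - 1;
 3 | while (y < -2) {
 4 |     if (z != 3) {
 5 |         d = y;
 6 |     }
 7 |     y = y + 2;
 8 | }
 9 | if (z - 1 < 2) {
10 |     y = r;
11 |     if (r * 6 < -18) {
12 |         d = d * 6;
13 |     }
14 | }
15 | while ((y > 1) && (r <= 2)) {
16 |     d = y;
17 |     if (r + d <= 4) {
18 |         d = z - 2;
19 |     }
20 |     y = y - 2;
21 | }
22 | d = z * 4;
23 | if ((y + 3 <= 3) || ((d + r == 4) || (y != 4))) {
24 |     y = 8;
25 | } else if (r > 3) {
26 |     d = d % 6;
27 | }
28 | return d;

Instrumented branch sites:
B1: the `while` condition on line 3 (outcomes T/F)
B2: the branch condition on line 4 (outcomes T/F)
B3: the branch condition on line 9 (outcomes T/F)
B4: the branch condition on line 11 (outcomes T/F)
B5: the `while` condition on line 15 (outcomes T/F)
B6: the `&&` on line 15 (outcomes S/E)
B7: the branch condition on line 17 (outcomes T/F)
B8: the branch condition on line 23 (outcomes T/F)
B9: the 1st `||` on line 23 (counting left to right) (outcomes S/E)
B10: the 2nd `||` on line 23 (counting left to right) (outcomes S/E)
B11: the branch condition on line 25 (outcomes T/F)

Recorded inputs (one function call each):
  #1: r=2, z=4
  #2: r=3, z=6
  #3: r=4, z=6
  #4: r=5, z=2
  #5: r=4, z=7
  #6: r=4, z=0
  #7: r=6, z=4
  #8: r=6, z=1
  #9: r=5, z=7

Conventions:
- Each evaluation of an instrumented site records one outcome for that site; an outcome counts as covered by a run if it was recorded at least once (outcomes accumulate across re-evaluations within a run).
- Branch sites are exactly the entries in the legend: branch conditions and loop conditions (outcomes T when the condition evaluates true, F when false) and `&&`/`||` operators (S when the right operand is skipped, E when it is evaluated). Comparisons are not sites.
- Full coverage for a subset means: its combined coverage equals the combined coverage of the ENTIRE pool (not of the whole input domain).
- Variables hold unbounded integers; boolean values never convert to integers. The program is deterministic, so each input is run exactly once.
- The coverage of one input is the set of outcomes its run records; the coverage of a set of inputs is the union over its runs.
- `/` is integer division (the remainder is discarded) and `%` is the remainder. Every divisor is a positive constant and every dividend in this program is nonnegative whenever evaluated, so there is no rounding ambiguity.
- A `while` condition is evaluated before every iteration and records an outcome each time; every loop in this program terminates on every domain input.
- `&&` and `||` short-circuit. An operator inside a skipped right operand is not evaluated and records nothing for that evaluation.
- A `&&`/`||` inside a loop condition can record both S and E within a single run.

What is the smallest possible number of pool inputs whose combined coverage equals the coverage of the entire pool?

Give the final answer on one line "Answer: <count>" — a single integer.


run #1 (r=2, z=4) runs B1->F, B3->F, B6->E, B5->T, B7->F, B6->S, B5->F, B9->E, B10->E, B8->T; records B1=F, B3=F, B5=T, B5=F, B6=S, B6=E, B7=F, B8=T, B9=E, B10=E
run #2 (r=3, z=6) runs B1->F, B3->F, B6->E, B5->F, B9->E, B10->E, B8->T; records B1=F, B3=F, B5=F, B6=E, B8=T, B9=E, B10=E
run #3 (r=4, z=6) runs B1->F, B3->F, B6->E, B5->F, B9->E, B10->E, B8->T; records B1=F, B3=F, B5=F, B6=E, B8=T, B9=E, B10=E
run #4 (r=5, z=2) runs B1->F, B3->T, B4->F, B6->E, B5->F, B9->E, B10->E, B8->T; records B1=F, B3=T, B4=F, B5=F, B6=E, B8=T, B9=E, B10=E
run #5 (r=4, z=7) runs B1->F, B3->F, B6->E, B5->F, B9->E, B10->E, B8->T; records B1=F, B3=F, B5=F, B6=E, B8=T, B9=E, B10=E
run #6 (r=4, z=0) runs B1->F, B3->T, B4->F, B6->E, B5->F, B9->E, B10->S, B8->T; records B1=F, B3=T, B4=F, B5=F, B6=E, B8=T, B9=E, B10=S
run #7 (r=6, z=4) runs B1->F, B3->F, B6->E, B5->F, B9->E, B10->E, B8->T; records B1=F, B3=F, B5=F, B6=E, B8=T, B9=E, B10=E
run #8 (r=6, z=1) runs B1->F, B3->T, B4->F, B6->E, B5->F, B9->E, B10->E, B8->T; records B1=F, B3=T, B4=F, B5=F, B6=E, B8=T, B9=E, B10=E
run #9 (r=5, z=7) runs B1->F, B3->F, B6->E, B5->F, B9->E, B10->E, B8->T; records B1=F, B3=F, B5=F, B6=E, B8=T, B9=E, B10=E
together the pool reaches 13 outcomes: B1=F, B3=T, B3=F, B4=F, B5=T, B5=F, B6=S, B6=E, B7=F, B8=T, B9=E, B10=S, B10=E
size 1 is not enough: best union over all size-1 subsets is 10/13
the canonical winner is {1, 6}: size 2, full 13-outcome coverage, earliest index list among size-2 covers
Answer: 2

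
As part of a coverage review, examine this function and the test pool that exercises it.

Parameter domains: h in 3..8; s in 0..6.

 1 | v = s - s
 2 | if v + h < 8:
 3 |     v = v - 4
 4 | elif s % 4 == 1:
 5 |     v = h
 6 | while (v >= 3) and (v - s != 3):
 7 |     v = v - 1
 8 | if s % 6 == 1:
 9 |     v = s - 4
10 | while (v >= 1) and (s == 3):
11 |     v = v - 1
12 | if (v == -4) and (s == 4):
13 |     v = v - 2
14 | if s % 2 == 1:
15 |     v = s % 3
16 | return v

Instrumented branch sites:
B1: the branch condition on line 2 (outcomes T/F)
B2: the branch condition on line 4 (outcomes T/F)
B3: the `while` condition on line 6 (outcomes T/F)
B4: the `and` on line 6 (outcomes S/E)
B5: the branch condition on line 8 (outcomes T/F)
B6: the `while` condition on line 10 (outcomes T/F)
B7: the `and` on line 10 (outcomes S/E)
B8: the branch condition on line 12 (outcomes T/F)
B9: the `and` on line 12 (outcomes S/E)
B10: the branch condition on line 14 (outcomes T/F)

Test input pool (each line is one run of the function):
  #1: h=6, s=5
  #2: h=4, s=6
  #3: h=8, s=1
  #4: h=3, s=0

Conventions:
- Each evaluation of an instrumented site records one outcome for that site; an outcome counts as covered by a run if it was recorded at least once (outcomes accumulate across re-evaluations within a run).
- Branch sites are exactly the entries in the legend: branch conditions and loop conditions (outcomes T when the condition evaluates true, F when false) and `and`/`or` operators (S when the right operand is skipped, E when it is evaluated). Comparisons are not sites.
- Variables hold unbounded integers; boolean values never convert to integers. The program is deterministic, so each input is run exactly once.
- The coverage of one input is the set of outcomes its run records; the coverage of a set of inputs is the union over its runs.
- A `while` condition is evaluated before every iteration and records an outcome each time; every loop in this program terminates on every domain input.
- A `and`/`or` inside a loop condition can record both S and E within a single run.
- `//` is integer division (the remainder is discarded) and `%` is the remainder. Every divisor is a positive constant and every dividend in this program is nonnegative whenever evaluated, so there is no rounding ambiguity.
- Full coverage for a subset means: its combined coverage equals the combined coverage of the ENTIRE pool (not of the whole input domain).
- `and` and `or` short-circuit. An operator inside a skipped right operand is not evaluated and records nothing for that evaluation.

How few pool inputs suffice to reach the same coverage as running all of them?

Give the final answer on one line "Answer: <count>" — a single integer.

input #1 (h=6, s=5): covers B1=T, B3=F, B4=S, B5=F, B6=F, B7=S, B8=F, B9=E, B10=T
input #2 (h=4, s=6): covers B1=T, B3=F, B4=S, B5=F, B6=F, B7=S, B8=F, B9=E, B10=F
input #3 (h=8, s=1): covers B1=F, B2=T, B3=T, B3=F, B4=E, B5=T, B6=F, B7=S, B8=F, B9=S, B10=T
input #4 (h=3, s=0): covers B1=T, B3=F, B4=S, B5=F, B6=F, B7=S, B8=F, B9=E, B10=F
union over all inputs: B1=T, B1=F, B2=T, B3=T, B3=F, B4=S, B4=E, B5=T, B5=F, B6=F, B7=S, B8=F, B9=S, B9=E, B10=T, B10=F (16 outcomes)
no size-1 subset reaches all 16 outcomes (best union: 11/16)
inputs {2, 3} (size 2) cover everything; no size-2 subset with a lexicographically smaller index list covers all 16

Answer: 2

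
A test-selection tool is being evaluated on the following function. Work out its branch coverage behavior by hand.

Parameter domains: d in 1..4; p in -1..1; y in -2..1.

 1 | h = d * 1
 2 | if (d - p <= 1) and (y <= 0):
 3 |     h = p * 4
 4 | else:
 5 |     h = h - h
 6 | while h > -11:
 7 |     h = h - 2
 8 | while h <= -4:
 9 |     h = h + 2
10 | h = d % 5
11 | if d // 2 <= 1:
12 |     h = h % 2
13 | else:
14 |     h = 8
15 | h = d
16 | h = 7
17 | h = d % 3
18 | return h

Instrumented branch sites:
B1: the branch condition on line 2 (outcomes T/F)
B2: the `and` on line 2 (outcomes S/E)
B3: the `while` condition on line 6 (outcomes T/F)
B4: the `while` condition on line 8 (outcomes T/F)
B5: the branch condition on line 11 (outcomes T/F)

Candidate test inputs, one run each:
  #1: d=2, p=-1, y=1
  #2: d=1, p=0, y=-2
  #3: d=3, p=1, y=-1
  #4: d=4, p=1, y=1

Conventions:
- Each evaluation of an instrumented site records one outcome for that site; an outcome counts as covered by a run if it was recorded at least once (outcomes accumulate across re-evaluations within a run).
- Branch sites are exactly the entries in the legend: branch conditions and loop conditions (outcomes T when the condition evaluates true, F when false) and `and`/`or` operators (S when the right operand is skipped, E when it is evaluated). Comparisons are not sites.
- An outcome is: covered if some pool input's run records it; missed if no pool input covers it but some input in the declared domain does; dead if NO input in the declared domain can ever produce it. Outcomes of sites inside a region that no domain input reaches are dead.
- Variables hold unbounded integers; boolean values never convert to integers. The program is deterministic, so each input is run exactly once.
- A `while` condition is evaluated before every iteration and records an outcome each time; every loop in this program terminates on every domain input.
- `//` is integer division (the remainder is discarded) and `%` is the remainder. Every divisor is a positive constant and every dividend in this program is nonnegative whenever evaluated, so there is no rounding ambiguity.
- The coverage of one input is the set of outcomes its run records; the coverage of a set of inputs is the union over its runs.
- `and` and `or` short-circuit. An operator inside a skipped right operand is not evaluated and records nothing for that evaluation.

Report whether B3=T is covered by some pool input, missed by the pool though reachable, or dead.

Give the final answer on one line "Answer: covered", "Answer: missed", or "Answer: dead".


B3=T is recorded by pool input(s) 1, 2, 3, 4 -> covered
Answer: covered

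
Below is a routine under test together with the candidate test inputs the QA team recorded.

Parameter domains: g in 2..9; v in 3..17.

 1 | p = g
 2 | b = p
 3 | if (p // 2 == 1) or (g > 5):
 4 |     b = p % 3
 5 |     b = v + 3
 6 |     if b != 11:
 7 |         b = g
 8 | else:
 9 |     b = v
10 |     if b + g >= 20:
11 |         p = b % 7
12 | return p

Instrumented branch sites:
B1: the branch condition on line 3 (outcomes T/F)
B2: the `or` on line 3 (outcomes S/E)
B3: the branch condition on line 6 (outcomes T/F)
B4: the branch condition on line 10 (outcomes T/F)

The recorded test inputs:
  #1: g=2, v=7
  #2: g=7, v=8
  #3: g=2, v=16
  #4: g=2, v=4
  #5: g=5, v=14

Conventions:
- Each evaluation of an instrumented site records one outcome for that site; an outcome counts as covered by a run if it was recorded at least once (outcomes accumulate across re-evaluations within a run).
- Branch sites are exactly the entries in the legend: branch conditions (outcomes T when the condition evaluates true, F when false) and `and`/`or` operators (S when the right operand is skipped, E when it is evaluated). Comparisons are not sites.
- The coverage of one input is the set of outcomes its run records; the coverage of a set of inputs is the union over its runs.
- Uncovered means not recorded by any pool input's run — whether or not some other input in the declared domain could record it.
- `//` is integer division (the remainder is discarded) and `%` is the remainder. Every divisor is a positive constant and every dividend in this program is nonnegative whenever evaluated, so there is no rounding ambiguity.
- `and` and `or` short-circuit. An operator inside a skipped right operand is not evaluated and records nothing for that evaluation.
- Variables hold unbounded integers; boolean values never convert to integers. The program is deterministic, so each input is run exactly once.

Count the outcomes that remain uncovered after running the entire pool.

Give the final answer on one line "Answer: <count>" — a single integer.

#1 (g=2, v=7) -> covered: B1=T, B2=S, B3=T
#2 (g=7, v=8) -> covered: B1=T, B2=E, B3=F
#3 (g=2, v=16) -> covered: B1=T, B2=S, B3=T
#4 (g=2, v=4) -> covered: B1=T, B2=S, B3=T
#5 (g=5, v=14) -> covered: B1=F, B2=E, B4=F
union over the pool: B1=T, B1=F, B2=S, B2=E, B3=T, B3=F, B4=F
uncovered (1 of 8): B4=T

Answer: 1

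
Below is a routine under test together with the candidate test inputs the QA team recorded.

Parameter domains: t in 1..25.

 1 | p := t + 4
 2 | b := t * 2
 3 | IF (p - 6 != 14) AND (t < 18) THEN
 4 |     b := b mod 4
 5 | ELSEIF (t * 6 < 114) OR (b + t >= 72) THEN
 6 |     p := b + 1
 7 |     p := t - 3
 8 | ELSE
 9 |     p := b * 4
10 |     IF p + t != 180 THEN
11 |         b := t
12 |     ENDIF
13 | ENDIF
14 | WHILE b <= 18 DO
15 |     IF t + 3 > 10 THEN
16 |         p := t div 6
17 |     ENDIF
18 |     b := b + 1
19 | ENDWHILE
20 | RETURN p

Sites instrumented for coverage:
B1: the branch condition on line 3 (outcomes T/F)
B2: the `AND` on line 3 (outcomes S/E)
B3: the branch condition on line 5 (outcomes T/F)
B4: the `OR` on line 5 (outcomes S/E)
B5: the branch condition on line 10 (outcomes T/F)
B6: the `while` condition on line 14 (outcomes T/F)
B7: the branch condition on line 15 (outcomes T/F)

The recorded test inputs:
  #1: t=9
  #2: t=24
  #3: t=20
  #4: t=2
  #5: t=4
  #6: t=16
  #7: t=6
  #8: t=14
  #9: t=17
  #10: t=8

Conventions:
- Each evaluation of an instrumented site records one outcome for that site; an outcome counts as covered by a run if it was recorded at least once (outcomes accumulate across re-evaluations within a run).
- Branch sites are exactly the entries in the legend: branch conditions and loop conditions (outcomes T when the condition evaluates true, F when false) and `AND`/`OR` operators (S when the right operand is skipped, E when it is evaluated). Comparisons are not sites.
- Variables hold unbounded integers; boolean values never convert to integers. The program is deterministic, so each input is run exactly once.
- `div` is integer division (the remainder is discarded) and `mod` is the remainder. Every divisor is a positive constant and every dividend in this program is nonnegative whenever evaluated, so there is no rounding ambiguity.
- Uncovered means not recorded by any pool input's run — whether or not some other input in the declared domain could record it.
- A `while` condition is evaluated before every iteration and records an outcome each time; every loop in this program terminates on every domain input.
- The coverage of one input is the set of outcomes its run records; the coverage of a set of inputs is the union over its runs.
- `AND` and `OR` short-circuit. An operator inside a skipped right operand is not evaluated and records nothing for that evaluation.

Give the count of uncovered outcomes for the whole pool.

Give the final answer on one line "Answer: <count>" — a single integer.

run #1 (t=9) runs B2->E, B1->T, B6->T, B7->T, B6->T, B7->T, B6->T, B7->T, B6->T, B7->T, B6->T, B7->T, B6->T, B7->T, ...; records B1=T, B2=E, B6=T, B6=F, B7=T
run #2 (t=24) runs B2->E, B1->F, B4->E, B3->T, B6->F; records B1=F, B2=E, B3=T, B4=E, B6=F
run #3 (t=20) runs B2->E, B1->F, B4->E, B3->F, B5->F, B6->F; records B1=F, B2=E, B3=F, B4=E, B5=F, B6=F
run #4 (t=2) runs B2->E, B1->T, B6->T, B7->F, B6->T, B7->F, B6->T, B7->F, B6->T, B7->F, B6->T, B7->F, B6->T, B7->F, ...; records B1=T, B2=E, B6=T, B6=F, B7=F
run #5 (t=4) runs B2->E, B1->T, B6->T, B7->F, B6->T, B7->F, B6->T, B7->F, B6->T, B7->F, B6->T, B7->F, B6->T, B7->F, ...; records B1=T, B2=E, B6=T, B6=F, B7=F
run #6 (t=16) runs B2->S, B1->F, B4->S, B3->T, B6->F; records B1=F, B2=S, B3=T, B4=S, B6=F
run #7 (t=6) runs B2->E, B1->T, B6->T, B7->F, B6->T, B7->F, B6->T, B7->F, B6->T, B7->F, B6->T, B7->F, B6->T, B7->F, ...; records B1=T, B2=E, B6=T, B6=F, B7=F
run #8 (t=14) runs B2->E, B1->T, B6->T, B7->T, B6->T, B7->T, B6->T, B7->T, B6->T, B7->T, B6->T, B7->T, B6->T, B7->T, ...; records B1=T, B2=E, B6=T, B6=F, B7=T
run #9 (t=17) runs B2->E, B1->T, B6->T, B7->T, B6->T, B7->T, B6->T, B7->T, B6->T, B7->T, B6->T, B7->T, B6->T, B7->T, ...; records B1=T, B2=E, B6=T, B6=F, B7=T
run #10 (t=8) runs B2->E, B1->T, B6->T, B7->T, B6->T, B7->T, B6->T, B7->T, B6->T, B7->T, B6->T, B7->T, B6->T, B7->T, ...; records B1=T, B2=E, B6=T, B6=F, B7=T
union over the pool: B1=T, B1=F, B2=S, B2=E, B3=T, B3=F, B4=S, B4=E, B5=F, B6=T, B6=F, B7=T, B7=F
uncovered (1 of 14): B5=T

Answer: 1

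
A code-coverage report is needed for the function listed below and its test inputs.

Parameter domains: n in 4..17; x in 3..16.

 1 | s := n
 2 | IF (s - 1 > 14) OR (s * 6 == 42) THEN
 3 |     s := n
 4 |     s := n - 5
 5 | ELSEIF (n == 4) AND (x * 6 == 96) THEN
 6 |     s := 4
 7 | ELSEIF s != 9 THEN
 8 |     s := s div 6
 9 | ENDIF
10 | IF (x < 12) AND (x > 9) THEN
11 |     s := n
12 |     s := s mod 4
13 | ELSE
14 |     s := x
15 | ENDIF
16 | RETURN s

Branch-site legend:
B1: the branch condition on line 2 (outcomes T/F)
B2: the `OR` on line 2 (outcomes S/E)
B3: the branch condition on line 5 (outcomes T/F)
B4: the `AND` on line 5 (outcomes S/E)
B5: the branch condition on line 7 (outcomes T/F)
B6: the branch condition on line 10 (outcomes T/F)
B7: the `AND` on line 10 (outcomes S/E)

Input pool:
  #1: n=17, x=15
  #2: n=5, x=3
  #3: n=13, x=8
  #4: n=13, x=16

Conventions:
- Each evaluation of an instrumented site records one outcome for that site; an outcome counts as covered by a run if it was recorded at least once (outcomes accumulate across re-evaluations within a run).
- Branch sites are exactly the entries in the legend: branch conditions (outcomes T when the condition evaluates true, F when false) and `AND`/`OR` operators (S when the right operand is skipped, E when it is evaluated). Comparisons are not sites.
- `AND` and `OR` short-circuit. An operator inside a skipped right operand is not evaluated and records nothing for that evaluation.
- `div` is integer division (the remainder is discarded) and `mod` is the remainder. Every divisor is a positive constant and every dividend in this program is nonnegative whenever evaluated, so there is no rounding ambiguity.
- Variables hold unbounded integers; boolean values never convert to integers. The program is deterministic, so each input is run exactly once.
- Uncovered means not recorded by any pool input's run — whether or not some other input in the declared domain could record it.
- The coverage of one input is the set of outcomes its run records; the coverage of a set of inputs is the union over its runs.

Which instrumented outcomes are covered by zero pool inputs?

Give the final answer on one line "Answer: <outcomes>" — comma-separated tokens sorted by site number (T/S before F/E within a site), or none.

input #1 (n=17, x=15): covers B1=T, B2=S, B6=F, B7=S
input #2 (n=5, x=3): covers B1=F, B2=E, B3=F, B4=S, B5=T, B6=F, B7=E
input #3 (n=13, x=8): covers B1=F, B2=E, B3=F, B4=S, B5=T, B6=F, B7=E
input #4 (n=13, x=16): covers B1=F, B2=E, B3=F, B4=S, B5=T, B6=F, B7=S
union over the pool: B1=T, B1=F, B2=S, B2=E, B3=F, B4=S, B5=T, B6=F, B7=S, B7=E
uncovered (4 of 14): B3=T, B4=E, B5=F, B6=T

Answer: B3=T, B4=E, B5=F, B6=T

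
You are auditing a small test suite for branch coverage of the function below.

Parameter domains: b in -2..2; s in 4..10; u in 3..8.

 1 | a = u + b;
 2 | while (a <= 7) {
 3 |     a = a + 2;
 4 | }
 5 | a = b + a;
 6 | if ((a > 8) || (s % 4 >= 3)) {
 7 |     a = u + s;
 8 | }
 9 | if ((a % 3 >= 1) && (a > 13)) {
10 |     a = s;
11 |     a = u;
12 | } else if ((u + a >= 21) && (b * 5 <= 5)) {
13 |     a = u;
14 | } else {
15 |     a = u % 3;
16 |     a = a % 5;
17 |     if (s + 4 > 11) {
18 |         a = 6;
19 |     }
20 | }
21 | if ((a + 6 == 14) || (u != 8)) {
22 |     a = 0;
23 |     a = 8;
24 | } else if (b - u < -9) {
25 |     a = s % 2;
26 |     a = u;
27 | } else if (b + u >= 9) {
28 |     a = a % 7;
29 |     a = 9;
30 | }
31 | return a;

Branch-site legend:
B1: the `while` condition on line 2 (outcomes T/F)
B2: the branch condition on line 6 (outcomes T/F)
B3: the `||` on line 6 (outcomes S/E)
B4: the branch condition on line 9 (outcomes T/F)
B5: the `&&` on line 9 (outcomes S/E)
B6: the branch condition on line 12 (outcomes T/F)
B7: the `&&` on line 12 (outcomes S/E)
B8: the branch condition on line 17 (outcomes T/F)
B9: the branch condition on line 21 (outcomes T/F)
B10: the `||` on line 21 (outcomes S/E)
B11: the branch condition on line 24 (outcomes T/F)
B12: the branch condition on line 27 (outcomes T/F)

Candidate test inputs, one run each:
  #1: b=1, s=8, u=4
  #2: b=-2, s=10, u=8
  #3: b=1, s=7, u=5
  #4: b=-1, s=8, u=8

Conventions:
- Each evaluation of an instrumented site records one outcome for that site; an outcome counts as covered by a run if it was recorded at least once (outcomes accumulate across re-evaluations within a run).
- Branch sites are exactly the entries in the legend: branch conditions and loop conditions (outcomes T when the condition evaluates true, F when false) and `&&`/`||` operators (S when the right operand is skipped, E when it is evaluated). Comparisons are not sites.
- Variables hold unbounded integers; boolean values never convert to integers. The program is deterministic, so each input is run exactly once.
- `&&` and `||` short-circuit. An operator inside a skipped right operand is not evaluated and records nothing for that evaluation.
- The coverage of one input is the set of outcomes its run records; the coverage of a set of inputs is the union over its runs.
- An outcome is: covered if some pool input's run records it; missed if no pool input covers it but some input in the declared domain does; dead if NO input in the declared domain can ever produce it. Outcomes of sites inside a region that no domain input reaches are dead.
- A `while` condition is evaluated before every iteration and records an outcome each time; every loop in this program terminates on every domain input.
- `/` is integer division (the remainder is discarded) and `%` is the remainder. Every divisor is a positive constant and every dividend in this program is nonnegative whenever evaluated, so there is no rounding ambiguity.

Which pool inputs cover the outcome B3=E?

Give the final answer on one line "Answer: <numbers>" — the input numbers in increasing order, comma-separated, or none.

input #1 (b=1, s=8, u=4): misses B3=E
input #2 (b=-2, s=10, u=8): covers B3=E
input #3 (b=1, s=7, u=5): misses B3=E
input #4 (b=-1, s=8, u=8): covers B3=E

Answer: 2, 4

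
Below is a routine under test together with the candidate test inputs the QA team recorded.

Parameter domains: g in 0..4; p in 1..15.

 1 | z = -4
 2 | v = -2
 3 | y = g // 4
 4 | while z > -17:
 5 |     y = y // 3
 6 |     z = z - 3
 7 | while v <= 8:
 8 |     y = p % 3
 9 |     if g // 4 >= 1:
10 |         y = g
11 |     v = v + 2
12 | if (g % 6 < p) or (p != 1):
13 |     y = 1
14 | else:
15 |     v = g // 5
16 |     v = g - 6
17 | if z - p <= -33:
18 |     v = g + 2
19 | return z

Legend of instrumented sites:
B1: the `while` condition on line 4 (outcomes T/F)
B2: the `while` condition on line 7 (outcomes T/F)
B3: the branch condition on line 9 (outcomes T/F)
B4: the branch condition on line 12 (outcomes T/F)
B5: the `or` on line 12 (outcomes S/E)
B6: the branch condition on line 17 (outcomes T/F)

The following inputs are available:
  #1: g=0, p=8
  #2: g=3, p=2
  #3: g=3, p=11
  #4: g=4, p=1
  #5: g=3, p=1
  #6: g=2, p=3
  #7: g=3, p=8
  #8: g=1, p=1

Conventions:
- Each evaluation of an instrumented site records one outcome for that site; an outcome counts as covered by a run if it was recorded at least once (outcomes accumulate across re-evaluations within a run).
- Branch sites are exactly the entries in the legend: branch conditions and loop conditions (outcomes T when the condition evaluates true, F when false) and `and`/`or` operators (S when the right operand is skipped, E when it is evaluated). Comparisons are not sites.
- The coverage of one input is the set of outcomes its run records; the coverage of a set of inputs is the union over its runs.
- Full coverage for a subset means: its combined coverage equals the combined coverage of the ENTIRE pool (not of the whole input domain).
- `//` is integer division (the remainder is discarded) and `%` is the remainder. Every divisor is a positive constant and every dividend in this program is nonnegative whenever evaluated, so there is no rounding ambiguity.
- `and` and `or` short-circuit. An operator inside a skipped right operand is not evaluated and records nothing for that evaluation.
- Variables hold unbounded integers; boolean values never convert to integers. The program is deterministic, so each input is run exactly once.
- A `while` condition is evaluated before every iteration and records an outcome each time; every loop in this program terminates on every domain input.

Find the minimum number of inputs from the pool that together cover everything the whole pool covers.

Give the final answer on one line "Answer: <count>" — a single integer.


test 1 (g=0, p=8) fires B1->T, B1->T, B1->T, B1->T, B1->T, B1->F, B2->T, B3->F, B2->T, B3->F, B2->T, B3->F, B2->T, B3->F, ...; hits B1=T, B1=F, B2=T, B2=F, B3=F, B4=T, B5=S, B6=F
test 2 (g=3, p=2) fires B1->T, B1->T, B1->T, B1->T, B1->T, B1->F, B2->T, B3->F, B2->T, B3->F, B2->T, B3->F, B2->T, B3->F, ...; hits B1=T, B1=F, B2=T, B2=F, B3=F, B4=T, B5=E, B6=F
test 3 (g=3, p=11) fires B1->T, B1->T, B1->T, B1->T, B1->T, B1->F, B2->T, B3->F, B2->T, B3->F, B2->T, B3->F, B2->T, B3->F, ...; hits B1=T, B1=F, B2=T, B2=F, B3=F, B4=T, B5=S, B6=F
test 4 (g=4, p=1) fires B1->T, B1->T, B1->T, B1->T, B1->T, B1->F, B2->T, B3->T, B2->T, B3->T, B2->T, B3->T, B2->T, B3->T, ...; hits B1=T, B1=F, B2=T, B2=F, B3=T, B4=F, B5=E, B6=F
test 5 (g=3, p=1) fires B1->T, B1->T, B1->T, B1->T, B1->T, B1->F, B2->T, B3->F, B2->T, B3->F, B2->T, B3->F, B2->T, B3->F, ...; hits B1=T, B1=F, B2=T, B2=F, B3=F, B4=F, B5=E, B6=F
test 6 (g=2, p=3) fires B1->T, B1->T, B1->T, B1->T, B1->T, B1->F, B2->T, B3->F, B2->T, B3->F, B2->T, B3->F, B2->T, B3->F, ...; hits B1=T, B1=F, B2=T, B2=F, B3=F, B4=T, B5=S, B6=F
test 7 (g=3, p=8) fires B1->T, B1->T, B1->T, B1->T, B1->T, B1->F, B2->T, B3->F, B2->T, B3->F, B2->T, B3->F, B2->T, B3->F, ...; hits B1=T, B1=F, B2=T, B2=F, B3=F, B4=T, B5=S, B6=F
test 8 (g=1, p=1) fires B1->T, B1->T, B1->T, B1->T, B1->T, B1->F, B2->T, B3->F, B2->T, B3->F, B2->T, B3->F, B2->T, B3->F, ...; hits B1=T, B1=F, B2=T, B2=F, B3=F, B4=F, B5=E, B6=F
together the pool reaches 11 outcomes: B1=T, B1=F, B2=T, B2=F, B3=T, B3=F, B4=T, B4=F, B5=S, B5=E, B6=F
no size-1 subset reaches all 11 outcomes (best union: 8/11)
at size 2, {1, 4} reaches all 11 outcomes; every lexicographically earlier size-2 subset fails
Answer: 2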